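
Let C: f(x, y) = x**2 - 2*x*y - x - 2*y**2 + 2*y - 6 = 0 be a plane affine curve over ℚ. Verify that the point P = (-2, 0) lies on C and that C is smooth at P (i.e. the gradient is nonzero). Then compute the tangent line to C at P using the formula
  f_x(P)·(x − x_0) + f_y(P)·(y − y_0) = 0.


Tangent line at P: -5*x + 6*y - 10 = 0.

Step 1: f(-2, 0) = 0, so P lies on C.
Step 2: partial derivatives
  f_x(x, y) = 2*x - 2*y - 1, f_y(x, y) = -2*x - 4*y + 2.
  f_x(P) = -5, f_y(P) = 6 (gradient nonzero, so P is smooth).
Step 3: tangent line at P: -5·(x − -2) + 6·(y − 0) = 0.
Expanding: -5*x + 6*y - 10 = 0.


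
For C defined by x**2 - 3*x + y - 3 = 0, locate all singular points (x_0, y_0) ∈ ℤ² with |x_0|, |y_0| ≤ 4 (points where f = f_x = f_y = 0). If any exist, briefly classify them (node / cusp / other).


No singular points in the scanned grid; C is smooth there.

Compute partial derivatives:
  f_x = 2*x - 3.
  f_y = 1.
f_y = 1 is a nonzero constant, so f_y never vanishes: no point (x, y) can satisfy f = f_x = f_y = 0. In particular no (x, y) ∈ {−4, ..., 4}² is singular; the curve is smooth.


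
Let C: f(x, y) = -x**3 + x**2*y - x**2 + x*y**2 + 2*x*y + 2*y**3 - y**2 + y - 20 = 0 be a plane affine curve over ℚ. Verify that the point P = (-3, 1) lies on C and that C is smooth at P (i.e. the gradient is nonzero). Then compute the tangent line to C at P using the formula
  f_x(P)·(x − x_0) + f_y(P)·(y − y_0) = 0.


Tangent line at P: -24*x + 2*y - 74 = 0.

Step 1: f(-3, 1) = 0, so P lies on C.
Step 2: partial derivatives
  f_x(x, y) = -3*x**2 + 2*x*y - 2*x + y**2 + 2*y, f_y(x, y) = x**2 + 2*x*y + 2*x + 6*y**2 - 2*y + 1.
  f_x(P) = -24, f_y(P) = 2 (gradient nonzero, so P is smooth).
Step 3: tangent line at P: -24·(x − -3) + 2·(y − 1) = 0.
Expanding: -24*x + 2*y - 74 = 0.


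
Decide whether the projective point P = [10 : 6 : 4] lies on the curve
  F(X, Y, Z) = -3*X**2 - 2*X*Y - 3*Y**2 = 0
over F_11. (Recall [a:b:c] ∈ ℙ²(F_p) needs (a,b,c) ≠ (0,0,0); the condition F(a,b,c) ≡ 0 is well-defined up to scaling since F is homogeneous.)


F(10,6,4) ≡ 0 (mod 11); P is on the curve.

Evaluate F(10, 6, 4) term-by-term (mod 11).
  -3*X**2 ↦ -3·100·1·1 = -300
  -2*X*Y ↦ -2·10·6·1 = -120
  -3*Y**2 ↦ -3·1·36·1 = -108
Sum: F(10, 6, 4) = (-300) + (-120) + (-108) = -528.
Reducing mod 11: -528 ≡ 0 (mod 11).
Since F(a, b, c) ≡ 0 (mod 11), P lies on the curve.


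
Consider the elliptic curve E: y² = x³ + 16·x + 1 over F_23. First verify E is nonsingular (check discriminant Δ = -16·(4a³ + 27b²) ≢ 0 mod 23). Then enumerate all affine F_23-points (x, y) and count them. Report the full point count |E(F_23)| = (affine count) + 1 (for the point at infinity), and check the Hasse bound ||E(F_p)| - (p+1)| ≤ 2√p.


Affine points = {(0, 1), (0, 22), (1, 8), (1, 15), (2, 8), (2, 15), (9, 0), (11, 6), (11, 17), (12, 9), (12, 14), (14, 5), (14, 18), (16, 11), (16, 12), (18, 7), (18, 16), (20, 8), (20, 15)}; affine count = 19; |E(F_23)| = 20.

Discriminant check: Δ ∝ 4a³ + 27b² = 4·16³ + 27·1² = 4·4096 + 27·1 ≡ 12 (mod 23). Nonzero ⇒ E is nonsingular.
For each x ∈ F_23, compute rhs = x³ + 16·x + 1 mod 23, then count y ∈ F_23 with y² ≡ rhs.
  x = 0: rhs = 1, matching y values: 1, 22 (2 points).
  x = 1: rhs = 18, matching y values: 8, 15 (2 points).
  x = 2: rhs = 18, matching y values: 8, 15 (2 points).
  x = 3: rhs = 7, matching y values: none (0 points).
  x = 4: rhs = 14, matching y values: none (0 points).
  x = 5: rhs = 22, matching y values: none (0 points).
  x = 6: rhs = 14, matching y values: none (0 points).
  x = 7: rhs = 19, matching y values: none (0 points).
  x = 8: rhs = 20, matching y values: none (0 points).
  x = 9: rhs = 0, matching y values: 0 (1 points).
  x = 10: rhs = 11, matching y values: none (0 points).
  x = 11: rhs = 13, matching y values: 6, 17 (2 points).
  x = 12: rhs = 12, matching y values: 9, 14 (2 points).
  x = 13: rhs = 14, matching y values: none (0 points).
  x = 14: rhs = 2, matching y values: 5, 18 (2 points).
  x = 15: rhs = 5, matching y values: none (0 points).
  x = 16: rhs = 6, matching y values: 11, 12 (2 points).
  x = 17: rhs = 11, matching y values: none (0 points).
  x = 18: rhs = 3, matching y values: 7, 16 (2 points).
  x = 19: rhs = 11, matching y values: none (0 points).
  x = 20: rhs = 18, matching y values: 8, 15 (2 points).
  x = 21: rhs = 7, matching y values: none (0 points).
  x = 22: rhs = 7, matching y values: none (0 points).
Total affine count: 19.
Full point count |E(F_23)| = 19 + 1 = 20.
Hasse bound: |20 − (23+1)| = |-4| = 4 ≤ 2√23 ≈ 9.5917 ✓.


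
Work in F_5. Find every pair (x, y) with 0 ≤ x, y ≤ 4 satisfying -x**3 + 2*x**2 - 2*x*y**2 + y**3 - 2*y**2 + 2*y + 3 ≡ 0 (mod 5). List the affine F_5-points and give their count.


Affine F_5-points: {(1, 2), (2, 1), (3, 3)}; count = 3.

For each of the 25 pairs (x, y) ∈ F_5², evaluate f(x, y) mod 5. Record the zeros.
  x = 0: [0↦3, 1↦4, 2↦2, 3↦3, 4↦3]  zeros at y ∈ ∅
  x = 1: [0↦4, 1↦3, 2↦0, 3↦1, 4↦2]  zeros at y ∈ {2}
  x = 2: [0↦3, 1↦0, 2↦1, 3↦2, 4↦4]  zeros at y ∈ {1}
  x = 3: [0↦4, 1↦4, 2↦4, 3↦0, 4↦3]  zeros at y ∈ {3}
  x = 4: [0↦1, 1↦4, 2↦3, 3↦4, 4↦3]  zeros at y ∈ ∅
Collecting zeros: affine points = {(1, 2), (2, 1), (3, 3)}.
Total count |C(F_5)_aff| = 3.


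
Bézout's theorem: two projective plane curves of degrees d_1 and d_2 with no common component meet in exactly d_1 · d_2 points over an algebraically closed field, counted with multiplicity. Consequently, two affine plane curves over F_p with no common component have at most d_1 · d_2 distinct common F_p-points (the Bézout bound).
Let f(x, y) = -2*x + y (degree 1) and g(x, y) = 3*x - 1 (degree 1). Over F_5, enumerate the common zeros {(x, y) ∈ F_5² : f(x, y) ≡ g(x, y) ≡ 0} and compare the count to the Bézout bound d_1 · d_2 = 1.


Common zeros: {(2, 4)}; count = 1; Bézout bound = 1.

deg(f) = 1, deg(g) = 1, so Bézout bound = 1.
Scan x ∈ F_5. For each x, list the y ∈ F_5 with f(x, y) ≡ 0 and those with g(x, y) ≡ 0 (mod 5); the common zeros in that column are the intersection.
  x = 0: f ≡ 0 at y ∈ {0}; g ≡ 0 at y ∈ ∅; common: ∅.
  x = 1: f ≡ 0 at y ∈ {2}; g ≡ 0 at y ∈ ∅; common: ∅.
  x = 2: f ≡ 0 at y ∈ {4}; g ≡ 0 at y ∈ {0, 1, 2, 3, 4}; common: {4}.
  x = 3: f ≡ 0 at y ∈ {1}; g ≡ 0 at y ∈ ∅; common: ∅.
  x = 4: f ≡ 0 at y ∈ {3}; g ≡ 0 at y ∈ ∅; common: ∅.
Collecting: common zeros = {(2, 4)}, so the count is 1.
Comparison with the Bézout bound: 1 ≤ 1 = deg(f)·deg(g), as expected for curves with no common component (the bound is attained).


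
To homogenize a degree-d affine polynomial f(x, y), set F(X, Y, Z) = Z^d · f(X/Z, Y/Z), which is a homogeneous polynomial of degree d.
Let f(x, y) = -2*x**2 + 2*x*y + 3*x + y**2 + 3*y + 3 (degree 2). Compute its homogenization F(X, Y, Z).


F(X, Y, Z) = -2*X**2 + 2*X*Y + 3*X*Z + Y**2 + 3*Y*Z + 3*Z**2

deg(f) = 2.
Substitute x = X/Z, y = Y/Z into f, then multiply by Z^2.
  monomial -2·x^2·y^0 ↦ -2·X^2·Y^0·Z^0.
  monomial 2·x^1·y^1 ↦ 2·X^1·Y^1·Z^0.
  monomial 3·x^1·y^0 ↦ 3·X^1·Y^0·Z^1.
  monomial 1·x^0·y^2 ↦ 1·X^0·Y^2·Z^0.
  monomial 3·x^0·y^1 ↦ 3·X^0·Y^1·Z^1.
  monomial 3·x^0·y^0 ↦ 3·X^0·Y^0·Z^2.
Collecting: F(X, Y, Z) = -2*X**2 + 2*X*Y + 3*X*Z + Y**2 + 3*Y*Z + 3*Z**2.


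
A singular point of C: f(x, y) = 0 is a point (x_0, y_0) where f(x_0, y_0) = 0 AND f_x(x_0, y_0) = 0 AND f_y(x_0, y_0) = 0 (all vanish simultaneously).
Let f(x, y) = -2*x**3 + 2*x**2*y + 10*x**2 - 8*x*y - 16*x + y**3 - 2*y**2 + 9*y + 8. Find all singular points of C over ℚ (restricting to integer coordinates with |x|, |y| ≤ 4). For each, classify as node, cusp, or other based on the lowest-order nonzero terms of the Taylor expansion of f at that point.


Singular points: {(2, 1)}; classification: cusp.

Compute partial derivatives:
  f_x = -6*x**2 + 4*x*y + 20*x - 8*y - 16.
  f_y = 2*x**2 - 8*x + 3*y**2 - 4*y + 9.
Scan x_0 ∈ {−4, ..., 4}. For each x_0, f_y(x_0, y) is a polynomial in y; find its integer roots y ∈ {−4, ..., 4}, then test f_x and f at those candidates.
  x = -4: f_y(-4, y) = 3*y**2 - 4*y + 73; no integer root y with |y| ≤ 4.
  x = -3: f_y(-3, y) = 3*y**2 - 4*y + 51; no integer root y with |y| ≤ 4.
  x = -2: f_y(-2, y) = 3*y**2 - 4*y + 33; no integer root y with |y| ≤ 4.
  x = -1: f_y(-1, y) = 3*y**2 - 4*y + 19; no integer root y with |y| ≤ 4.
  x = 0: f_y(0, y) = 3*y**2 - 4*y + 9; no integer root y with |y| ≤ 4.
  x = 1: f_y(1, y) = 3*y**2 - 4*y + 3; no integer root y with |y| ≤ 4.
  x = 2: f_y(2, y) = 3*y**2 - 4*y + 1; vanishes at y ∈ {1}. (2, 1): f_x = 0, f = 0 — SINGULAR.
  x = 3: f_y(3, y) = 3*y**2 - 4*y + 3; no integer root y with |y| ≤ 4.
  x = 4: f_y(4, y) = 3*y**2 - 4*y + 9; no integer root y with |y| ≤ 4.
Only singular point on the grid: (2, 1).
Classify: substitute x = 2 + u, y = 1 + v and expand: f = -2*u**3 + 2*u**2*v + v**3 + v**2.
No constant or linear terms (consistent with a singular point). Quadratic part: v**2. Cubic part: -2*u**3 + 2*u**2*v + v**3.
The quadratic part v**2 is a perfect square, so there is a single (double) tangent line v = 0, i.e. y = 1. Restricting the cubic part to that line (v = 0) leaves -2*u**3 ≠ 0, so f is not divisible by v and the branch is v² ≈ 2*u**3 to lowest order — this is a cusp.
Classification: cusp.


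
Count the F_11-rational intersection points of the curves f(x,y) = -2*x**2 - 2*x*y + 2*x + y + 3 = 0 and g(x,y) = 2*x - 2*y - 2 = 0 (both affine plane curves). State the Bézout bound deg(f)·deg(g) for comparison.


Common zeros: ∅; count = 0; Bézout bound = 2.

deg(f) = 2, deg(g) = 1, so Bézout bound = 2.
Scan x ∈ F_11. For each x, list the y ∈ F_11 with f(x, y) ≡ 0 and those with g(x, y) ≡ 0 (mod 11); the common zeros in that column are the intersection.
  x = 0: f ≡ 0 at y ∈ {8}; g ≡ 0 at y ∈ {10}; common: ∅.
  x = 1: f ≡ 0 at y ∈ {3}; g ≡ 0 at y ∈ {0}; common: ∅.
  x = 2: f ≡ 0 at y ∈ {7}; g ≡ 0 at y ∈ {1}; common: ∅.
  x = 3: f ≡ 0 at y ∈ {7}; g ≡ 0 at y ∈ {2}; common: ∅.
  x = 4: f ≡ 0 at y ∈ {8}; g ≡ 0 at y ∈ {3}; common: ∅.
  x = 5: f ≡ 0 at y ∈ {2}; g ≡ 0 at y ∈ {4}; common: ∅.
  x = 6: f ≡ 0 at y ∈ ∅; g ≡ 0 at y ∈ {5}; common: ∅.
  x = 7: f ≡ 0 at y ∈ {9}; g ≡ 0 at y ∈ {6}; common: ∅.
  x = 8: f ≡ 0 at y ∈ {3}; g ≡ 0 at y ∈ {7}; common: ∅.
  x = 9: f ≡ 0 at y ∈ {4}; g ≡ 0 at y ∈ {8}; common: ∅.
  x = 10: f ≡ 0 at y ∈ {4}; g ≡ 0 at y ∈ {9}; common: ∅.
Collecting: common zeros = ∅, so the count is 0.
Comparison with the Bézout bound: 0 ≤ 2 = deg(f)·deg(g), as expected for curves with no common component (the affine F_11-count falls short of the bound because intersections may lie at infinity, over extension fields, or carry multiplicity).


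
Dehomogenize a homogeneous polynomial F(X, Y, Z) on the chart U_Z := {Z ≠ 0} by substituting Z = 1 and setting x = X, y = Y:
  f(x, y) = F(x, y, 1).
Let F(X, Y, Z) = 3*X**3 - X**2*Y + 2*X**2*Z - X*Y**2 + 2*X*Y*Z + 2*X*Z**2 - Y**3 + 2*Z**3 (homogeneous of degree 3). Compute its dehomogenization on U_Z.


f(x, y) = 3*x**3 - x**2*y + 2*x**2 - x*y**2 + 2*x*y + 2*x - y**3 + 2

On U_Z we set Z = 1. Each monomial c·X^i·Y^j·Z^k in F becomes c·x^i·y^j·1^k = c·x^i·y^j.
Substituting Z = 1: F(X, Y, 1) = 3*x**3 - x**2*y + 2*x**2 - x*y**2 + 2*x*y + 2*x - y**3 + 2.
Note: deg(f) ≤ deg(F) = 3; strict inequality happens when F is divisible by Z (lost terms).


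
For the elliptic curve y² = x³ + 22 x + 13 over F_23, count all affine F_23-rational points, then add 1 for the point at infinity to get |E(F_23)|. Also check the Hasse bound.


Affine points = {(0, 6), (0, 17), (1, 6), (1, 17), (4, 2), (4, 21), (5, 8), (5, 15), (6, 4), (6, 19), (7, 2), (7, 21), (12, 2), (12, 21), (13, 9), (13, 14), (14, 11), (14, 12), (18, 10), (18, 13), (20, 9), (20, 14), (22, 6), (22, 17)}; affine count = 24; |E(F_23)| = 25.

Discriminant check: Δ ∝ 4a³ + 27b² = 4·22³ + 27·13² = 4·10648 + 27·169 ≡ 5 (mod 23). Nonzero ⇒ E is nonsingular.
For each x ∈ F_23, compute rhs = x³ + 22·x + 13 mod 23, then count y ∈ F_23 with y² ≡ rhs.
  x = 0: rhs = 13, matching y values: 6, 17 (2 points).
  x = 1: rhs = 13, matching y values: 6, 17 (2 points).
  x = 2: rhs = 19, matching y values: none (0 points).
  x = 3: rhs = 14, matching y values: none (0 points).
  x = 4: rhs = 4, matching y values: 2, 21 (2 points).
  x = 5: rhs = 18, matching y values: 8, 15 (2 points).
  x = 6: rhs = 16, matching y values: 4, 19 (2 points).
  x = 7: rhs = 4, matching y values: 2, 21 (2 points).
  x = 8: rhs = 11, matching y values: none (0 points).
  x = 9: rhs = 20, matching y values: none (0 points).
  x = 10: rhs = 14, matching y values: none (0 points).
  x = 11: rhs = 22, matching y values: none (0 points).
  x = 12: rhs = 4, matching y values: 2, 21 (2 points).
  x = 13: rhs = 12, matching y values: 9, 14 (2 points).
  x = 14: rhs = 6, matching y values: 11, 12 (2 points).
  x = 15: rhs = 15, matching y values: none (0 points).
  x = 16: rhs = 22, matching y values: none (0 points).
  x = 17: rhs = 10, matching y values: none (0 points).
  x = 18: rhs = 8, matching y values: 10, 13 (2 points).
  x = 19: rhs = 22, matching y values: none (0 points).
  x = 20: rhs = 12, matching y values: 9, 14 (2 points).
  x = 21: rhs = 7, matching y values: none (0 points).
  x = 22: rhs = 13, matching y values: 6, 17 (2 points).
Total affine count: 24.
Full point count |E(F_23)| = 24 + 1 = 25.
Hasse bound: |25 − (23+1)| = |1| = 1 ≤ 2√23 ≈ 9.5917 ✓.


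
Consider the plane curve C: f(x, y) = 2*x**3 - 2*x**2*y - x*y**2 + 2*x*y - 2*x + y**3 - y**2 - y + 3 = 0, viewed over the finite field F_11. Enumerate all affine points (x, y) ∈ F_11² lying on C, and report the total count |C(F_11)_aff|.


Affine F_11-points: {(1, 9), (2, 3), (2, 4), (2, 7), (3, 5), (7, 1), (9, 6)}; count = 7.

For each of the 121 pairs (x, y) ∈ F_11², evaluate f(x, y) mod 11. Record the zeros.
  x = 0: [0↦3, 1↦2, 2↦5, 3↦7, 4↦3, 5↦10, 6↦1, 7↦4, 8↦3, 9↦4, 10↦2]  zeros at y ∈ ∅
  x = 1: [0↦3, 1↦1, 2↦1, 3↦9, 4↦9, 5↦7, 6↦9, 7↦10, 8↦5, 9↦0, 10↦1]  zeros at y ∈ {9}
  x = 2: [0↦4, 1↦8, 2↦1, 3↦0, 4↦0, 5↦7, 6↦5, 7↦0, 8↦9, 9↦5, 10↦5]  zeros at y ∈ {3, 4, 7}
  x = 3: [0↦7, 1↦2, 2↦6, 3↦3, 4↦10, 5↦0, 6↦1, 7↦8, 8↦5, 9↦9, 10↦4]  zeros at y ∈ {5}
  x = 4: [0↦2, 1↦6, 2↦6, 3↦8, 4↦7, 5↦9, 6↦9, 7↦2, 8↦5, 9↦2, 10↦10]  zeros at y ∈ ∅
  x = 5: [0↦1, 1↦10, 2↦2, 3↦5, 4↦3, 5↦2, 6↦8, 7↦5, 8↦10, 9↦7, 10↦2]  zeros at y ∈ ∅
  x = 6: [0↦5, 1↦4, 2↦6, 3↦6, 4↦10, 5↦2, 6↦10, 7↦7, 8↦10, 9↦3, 10↦3]  zeros at y ∈ ∅
  x = 7: [0↦4, 1↦0, 2↦8, 3↦1, 4↦7, 5↦10, 6↦5, 7↦9, 8↦6, 9↦2, 10↦3]  zeros at y ∈ {1}
  x = 8: [0↦10, 1↦10, 2↦9, 3↦2, 4↦6, 5↦5, 6↦5, 7↦1, 8↦10, 9↦5, 10↦3]  zeros at y ∈ ∅
  x = 9: [0↦2, 1↦2, 2↦10, 3↦10, 4↦8, 5↦10, 6↦0, 7↦6, 8↦1, 9↦2, 10↦4]  zeros at y ∈ {6}
  x = 10: [0↦3, 1↦10, 2↦1, 3↦4, 4↦3, 5↦4, 6↦2, 7↦3, 8↦2, 9↦5, 10↦7]  zeros at y ∈ ∅
Collecting zeros: affine points = {(1, 9), (2, 3), (2, 4), (2, 7), (3, 5), (7, 1), (9, 6)}.
Total count |C(F_11)_aff| = 7.


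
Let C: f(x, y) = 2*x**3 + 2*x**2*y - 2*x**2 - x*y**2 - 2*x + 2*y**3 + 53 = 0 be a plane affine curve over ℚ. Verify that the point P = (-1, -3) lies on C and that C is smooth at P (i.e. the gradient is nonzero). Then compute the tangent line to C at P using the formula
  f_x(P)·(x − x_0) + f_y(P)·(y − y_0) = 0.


Tangent line at P: 11*x + 50*y + 161 = 0.

Step 1: f(-1, -3) = 0, so P lies on C.
Step 2: partial derivatives
  f_x(x, y) = 6*x**2 + 4*x*y - 4*x - y**2 - 2, f_y(x, y) = 2*x**2 - 2*x*y + 6*y**2.
  f_x(P) = 11, f_y(P) = 50 (gradient nonzero, so P is smooth).
Step 3: tangent line at P: 11·(x − -1) + 50·(y − -3) = 0.
Expanding: 11*x + 50*y + 161 = 0.


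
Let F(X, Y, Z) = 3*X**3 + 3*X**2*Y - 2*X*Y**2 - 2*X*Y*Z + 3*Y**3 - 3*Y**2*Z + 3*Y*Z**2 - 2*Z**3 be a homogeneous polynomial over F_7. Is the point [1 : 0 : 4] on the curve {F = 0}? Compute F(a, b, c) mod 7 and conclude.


F(1,0,4) ≡ 1 (mod 7); P is NOT on the curve.

Evaluate F(1, 0, 4) term-by-term (mod 7).
  3*X**3 ↦ 3·1·1·1 = 3
  3*X**2*Y ↦ 3·1·0·1 = 0
  -2*X*Y**2 ↦ -2·1·0·1 = 0
  -2*X*Y*Z ↦ -2·1·0·4 = 0
  3*Y**3 ↦ 3·1·0·1 = 0
  -3*Y**2*Z ↦ -3·1·0·4 = 0
  3*Y*Z**2 ↦ 3·1·0·16 = 0
  -2*Z**3 ↦ -2·1·1·64 = -128
Sum: F(1, 0, 4) = (3) + (0) + (0) + (0) + (0) + (0) + (0) + (-128) = -125.
Reducing mod 7: -125 ≡ 1 (mod 7).
Since F(a, b, c) ≡ 1 ≠ 0 (mod 7), P does NOT lie on the curve.


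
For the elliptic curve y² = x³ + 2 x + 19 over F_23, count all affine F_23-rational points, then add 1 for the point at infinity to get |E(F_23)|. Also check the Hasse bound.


Affine points = {(2, 10), (2, 13), (3, 11), (3, 12), (5, 4), (5, 19), (7, 10), (7, 13), (8, 8), (8, 15), (10, 2), (10, 21), (12, 0), (14, 10), (14, 13), (19, 4), (19, 19), (20, 3), (20, 20), (22, 4), (22, 19)}; affine count = 21; |E(F_23)| = 22.

Discriminant check: Δ ∝ 4a³ + 27b² = 4·2³ + 27·19² = 4·8 + 27·361 ≡ 4 (mod 23). Nonzero ⇒ E is nonsingular.
For each x ∈ F_23, compute rhs = x³ + 2·x + 19 mod 23, then count y ∈ F_23 with y² ≡ rhs.
  x = 0: rhs = 19, matching y values: none (0 points).
  x = 1: rhs = 22, matching y values: none (0 points).
  x = 2: rhs = 8, matching y values: 10, 13 (2 points).
  x = 3: rhs = 6, matching y values: 11, 12 (2 points).
  x = 4: rhs = 22, matching y values: none (0 points).
  x = 5: rhs = 16, matching y values: 4, 19 (2 points).
  x = 6: rhs = 17, matching y values: none (0 points).
  x = 7: rhs = 8, matching y values: 10, 13 (2 points).
  x = 8: rhs = 18, matching y values: 8, 15 (2 points).
  x = 9: rhs = 7, matching y values: none (0 points).
  x = 10: rhs = 4, matching y values: 2, 21 (2 points).
  x = 11: rhs = 15, matching y values: none (0 points).
  x = 12: rhs = 0, matching y values: 0 (1 points).
  x = 13: rhs = 11, matching y values: none (0 points).
  x = 14: rhs = 8, matching y values: 10, 13 (2 points).
  x = 15: rhs = 20, matching y values: none (0 points).
  x = 16: rhs = 7, matching y values: none (0 points).
  x = 17: rhs = 21, matching y values: none (0 points).
  x = 18: rhs = 22, matching y values: none (0 points).
  x = 19: rhs = 16, matching y values: 4, 19 (2 points).
  x = 20: rhs = 9, matching y values: 3, 20 (2 points).
  x = 21: rhs = 7, matching y values: none (0 points).
  x = 22: rhs = 16, matching y values: 4, 19 (2 points).
Total affine count: 21.
Full point count |E(F_23)| = 21 + 1 = 22.
Hasse bound: |22 − (23+1)| = |-2| = 2 ≤ 2√23 ≈ 9.5917 ✓.


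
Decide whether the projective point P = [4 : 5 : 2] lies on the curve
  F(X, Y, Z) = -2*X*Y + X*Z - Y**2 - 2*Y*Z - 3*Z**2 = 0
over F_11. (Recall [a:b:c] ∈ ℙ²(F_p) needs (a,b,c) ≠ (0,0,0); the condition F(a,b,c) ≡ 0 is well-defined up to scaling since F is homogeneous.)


F(4,5,2) ≡ 10 (mod 11); P is NOT on the curve.

Evaluate F(4, 5, 2) term-by-term (mod 11).
  -2*X*Y ↦ -2·4·5·1 = -40
  X*Z ↦ 1·4·1·2 = 8
  -Y**2 ↦ -1·1·25·1 = -25
  -2*Y*Z ↦ -2·1·5·2 = -20
  -3*Z**2 ↦ -3·1·1·4 = -12
Sum: F(4, 5, 2) = (-40) + (8) + (-25) + (-20) + (-12) = -89.
Reducing mod 11: -89 ≡ 10 (mod 11).
Since F(a, b, c) ≡ 10 ≠ 0 (mod 11), P does NOT lie on the curve.


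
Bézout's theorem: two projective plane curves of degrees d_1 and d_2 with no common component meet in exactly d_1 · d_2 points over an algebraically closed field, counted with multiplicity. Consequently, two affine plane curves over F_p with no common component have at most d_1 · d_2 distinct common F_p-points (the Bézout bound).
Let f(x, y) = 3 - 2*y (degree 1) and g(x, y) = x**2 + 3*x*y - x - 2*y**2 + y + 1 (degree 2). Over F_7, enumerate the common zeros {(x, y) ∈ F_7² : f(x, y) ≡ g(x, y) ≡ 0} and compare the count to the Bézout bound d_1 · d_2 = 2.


Common zeros: {(3, 5), (4, 5)}; count = 2; Bézout bound = 2.

deg(f) = 1, deg(g) = 2, so Bézout bound = 2.
Scan x ∈ F_7. For each x, list the y ∈ F_7 with f(x, y) ≡ 0 and those with g(x, y) ≡ 0 (mod 7); the common zeros in that column are the intersection.
  x = 0: f ≡ 0 at y ∈ {5}; g ≡ 0 at y ∈ {1, 3}; common: ∅.
  x = 1: f ≡ 0 at y ∈ {5}; g ≡ 0 at y ∈ ∅; common: ∅.
  x = 2: f ≡ 0 at y ∈ {5}; g ≡ 0 at y ∈ ∅; common: ∅.
  x = 3: f ≡ 0 at y ∈ {5}; g ≡ 0 at y ∈ {0, 5}; common: {5}.
  x = 4: f ≡ 0 at y ∈ {5}; g ≡ 0 at y ∈ {5}; common: {5}.
  x = 5: f ≡ 0 at y ∈ {5}; g ≡ 0 at y ∈ {0, 1}; common: ∅.
  x = 6: f ≡ 0 at y ∈ {5}; g ≡ 0 at y ∈ {3}; common: ∅.
Collecting: common zeros = {(3, 5), (4, 5)}, so the count is 2.
Comparison with the Bézout bound: 2 ≤ 2 = deg(f)·deg(g), as expected for curves with no common component (the bound is attained).


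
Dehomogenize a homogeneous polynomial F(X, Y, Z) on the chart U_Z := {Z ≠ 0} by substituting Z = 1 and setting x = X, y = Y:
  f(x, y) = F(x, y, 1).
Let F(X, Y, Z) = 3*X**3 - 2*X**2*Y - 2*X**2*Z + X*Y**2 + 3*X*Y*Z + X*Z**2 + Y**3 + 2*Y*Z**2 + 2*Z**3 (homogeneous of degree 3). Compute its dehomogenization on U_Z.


f(x, y) = 3*x**3 - 2*x**2*y - 2*x**2 + x*y**2 + 3*x*y + x + y**3 + 2*y + 2

On U_Z we set Z = 1. Each monomial c·X^i·Y^j·Z^k in F becomes c·x^i·y^j·1^k = c·x^i·y^j.
Substituting Z = 1: F(X, Y, 1) = 3*x**3 - 2*x**2*y - 2*x**2 + x*y**2 + 3*x*y + x + y**3 + 2*y + 2.
Note: deg(f) ≤ deg(F) = 3; strict inequality happens when F is divisible by Z (lost terms).


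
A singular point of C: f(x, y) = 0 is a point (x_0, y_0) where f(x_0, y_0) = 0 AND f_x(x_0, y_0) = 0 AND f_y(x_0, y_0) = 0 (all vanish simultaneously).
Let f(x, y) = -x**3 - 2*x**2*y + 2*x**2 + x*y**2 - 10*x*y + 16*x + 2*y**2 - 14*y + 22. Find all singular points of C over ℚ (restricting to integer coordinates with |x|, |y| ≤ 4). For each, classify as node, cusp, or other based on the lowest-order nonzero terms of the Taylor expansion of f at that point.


Singular points: {(-1, 3)}; classification: node.

Compute partial derivatives:
  f_x = -3*x**2 - 4*x*y + 4*x + y**2 - 10*y + 16.
  f_y = -2*x**2 + 2*x*y - 10*x + 4*y - 14.
Scan x_0 ∈ {−4, ..., 4}. For each x_0, f_y(x_0, y) is a polynomial in y; find its integer roots y ∈ {−4, ..., 4}, then test f_x and f at those candidates.
  x = -4: f_y(-4, y) = -4*y - 6; no integer root y with |y| ≤ 4.
  x = -3: f_y(-3, y) = -2*y - 2; vanishes at y ∈ {-1}. (-3, -1): f_x = -24 ≠ 0.
  x = -2: f_y(-2, y) = -2; no integer root y with |y| ≤ 4.
  x = -1: f_y(-1, y) = 2*y - 6; vanishes at y ∈ {3}. (-1, 3): f_x = 0, f = 0 — SINGULAR.
  x = 0: f_y(0, y) = 4*y - 14; no integer root y with |y| ≤ 4.
  x = 1: f_y(1, y) = 6*y - 26; no integer root y with |y| ≤ 4.
  x = 2: f_y(2, y) = 8*y - 42; no integer root y with |y| ≤ 4.
  x = 3: f_y(3, y) = 10*y - 62; no integer root y with |y| ≤ 4.
  x = 4: f_y(4, y) = 12*y - 86; no integer root y with |y| ≤ 4.
Only singular point on the grid: (-1, 3).
Classify: substitute x = -1 + u, y = 3 + v and expand: f = -u**3 - 2*u**2*v - u**2 + u*v**2 + v**2.
No constant or linear terms (consistent with a singular point). Quadratic part: -u**2 + v**2. Cubic part: -u**3 - 2*u**2*v + u*v**2.
The quadratic part v**2 - u**2 = (v − u)(v + u) splits into two distinct linear factors, so there are two distinct tangent lines y − 3 = ±(x − -1) — this is a node (ordinary double point).
Classification: node.


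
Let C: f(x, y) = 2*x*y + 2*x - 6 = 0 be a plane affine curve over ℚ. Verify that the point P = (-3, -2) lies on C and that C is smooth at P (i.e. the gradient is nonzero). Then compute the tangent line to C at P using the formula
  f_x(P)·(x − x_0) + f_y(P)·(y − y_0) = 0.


Tangent line at P: -2*x - 6*y - 18 = 0.

Step 1: f(-3, -2) = 0, so P lies on C.
Step 2: partial derivatives
  f_x(x, y) = 2*y + 2, f_y(x, y) = 2*x.
  f_x(P) = -2, f_y(P) = -6 (gradient nonzero, so P is smooth).
Step 3: tangent line at P: -2·(x − -3) + -6·(y − -2) = 0.
Expanding: -2*x - 6*y - 18 = 0.


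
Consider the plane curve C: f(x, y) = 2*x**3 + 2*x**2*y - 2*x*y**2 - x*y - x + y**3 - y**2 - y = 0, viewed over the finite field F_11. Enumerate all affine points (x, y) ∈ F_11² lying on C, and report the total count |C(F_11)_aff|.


Affine F_11-points: {(0, 0), (0, 4), (0, 8), (2, 3), (3, 6), (4, 1), (5, 2), (9, 5), (9, 7)}; count = 9.

For each of the 121 pairs (x, y) ∈ F_11², evaluate f(x, y) mod 11. Record the zeros.
  x = 0: [0↦0, 1↦10, 2↦2, 3↦4, 4↦0, 5↦7, 6↦9, 7↦1, 8↦0, 9↦1, 10↦10]  zeros at y ∈ {0, 4, 8}
  x = 1: [0↦1, 1↦10, 2↦8, 3↦1, 4↦6, 5↦7, 6↦10, 7↦10, 8↦2, 9↦3, 10↦8]  zeros at y ∈ ∅
  x = 2: [0↦3, 1↦4, 2↦1, 3↦0, 4↦7, 5↦6, 6↦3, 7↦4, 8↦4, 9↦9, 10↦3]  zeros at y ∈ {3}
  x = 3: [0↦7, 1↦4, 2↦4, 3↦2, 4↦4, 5↦5, 6↦0, 7↦6, 8↦7, 9↦9, 10↦7]  zeros at y ∈ {6}
  x = 4: [0↦3, 1↦0, 2↦7, 3↦8, 4↦9, 5↦5, 6↦2, 7↦6, 8↦1, 9↦4, 10↦10]  zeros at y ∈ {1}
  x = 5: [0↦3, 1↦4, 2↦0, 3↦8, 4↦1, 5↦7, 6↦10, 7↦5, 8↦9, 9↦6, 10↦2]  zeros at y ∈ {2}
  x = 6: [0↦8, 1↦6, 2↦6, 3↦3, 4↦3, 5↦1, 6↦3, 7↦4, 8↦10, 9↦5, 10↦6]  zeros at y ∈ ∅
  x = 7: [0↦8, 1↦7, 2↦4, 3↦5, 4↦5, 5↦10, 6↦4, 7↦4, 8↦5, 9↦2, 10↦1]  zeros at y ∈ ∅
  x = 8: [0↦4, 1↦8, 2↦6, 3↦4, 4↦8, 5↦2, 6↦3, 7↦6, 8↦6, 9↦9, 10↦10]  zeros at y ∈ ∅
  x = 9: [0↦8, 1↦10, 2↦2, 3↦1, 4↦2, 5↦0, 6↦1, 7↦0, 8↦3, 9↦5, 10↦1]  zeros at y ∈ {5, 7}
  x = 10: [0↦10, 1↦3, 2↦4, 3↦8, 4↦10, 5↦5, 6↦10, 7↦9, 8↦8, 9↦2, 10↦8]  zeros at y ∈ ∅
Collecting zeros: affine points = {(0, 0), (0, 4), (0, 8), (2, 3), (3, 6), (4, 1), (5, 2), (9, 5), (9, 7)}.
Total count |C(F_11)_aff| = 9.


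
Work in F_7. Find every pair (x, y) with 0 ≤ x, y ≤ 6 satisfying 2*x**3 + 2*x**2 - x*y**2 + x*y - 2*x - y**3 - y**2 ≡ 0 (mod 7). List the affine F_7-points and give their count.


Affine F_7-points: {(0, 0), (0, 6), (1, 1), (1, 5), (1, 6), (2, 3), (2, 4), (5, 3), (5, 6), (6, 1), (6, 3)}; count = 11.

For each of the 49 pairs (x, y) ∈ F_7², evaluate f(x, y) mod 7. Record the zeros.
  x = 0: [0↦0, 1↦5, 2↦2, 3↦6, 4↦4, 5↦4, 6↦0]  zeros at y ∈ {0, 6}
  x = 1: [0↦2, 1↦0, 2↦2, 3↦2, 4↦1, 5↦0, 6↦0]  zeros at y ∈ {1, 5, 6}
  x = 2: [0↦6, 1↦4, 2↦4, 3↦0, 4↦0, 5↦5, 6↦2]  zeros at y ∈ {3, 4}
  x = 3: [0↦3, 1↦1, 2↦6, 3↦5, 4↦6, 5↦3, 6↦4]  zeros at y ∈ ∅
  x = 4: [0↦5, 1↦3, 2↦6, 3↦1, 4↦3, 5↦6, 6↦4]  zeros at y ∈ ∅
  x = 5: [0↦3, 1↦1, 2↦2, 3↦0, 4↦3, 5↦5, 6↦0]  zeros at y ∈ {3, 6}
  x = 6: [0↦2, 1↦0, 2↦6, 3↦0, 4↦4, 5↦5, 6↦4]  zeros at y ∈ {1, 3}
Collecting zeros: affine points = {(0, 0), (0, 6), (1, 1), (1, 5), (1, 6), (2, 3), (2, 4), (5, 3), (5, 6), (6, 1), (6, 3)}.
Total count |C(F_7)_aff| = 11.


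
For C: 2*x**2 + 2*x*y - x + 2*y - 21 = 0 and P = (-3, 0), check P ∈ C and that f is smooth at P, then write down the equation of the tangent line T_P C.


Tangent line at P: -13*x - 4*y - 39 = 0.

Step 1: f(-3, 0) = 0, so P lies on C.
Step 2: partial derivatives
  f_x(x, y) = 4*x + 2*y - 1, f_y(x, y) = 2*x + 2.
  f_x(P) = -13, f_y(P) = -4 (gradient nonzero, so P is smooth).
Step 3: tangent line at P: -13·(x − -3) + -4·(y − 0) = 0.
Expanding: -13*x - 4*y - 39 = 0.


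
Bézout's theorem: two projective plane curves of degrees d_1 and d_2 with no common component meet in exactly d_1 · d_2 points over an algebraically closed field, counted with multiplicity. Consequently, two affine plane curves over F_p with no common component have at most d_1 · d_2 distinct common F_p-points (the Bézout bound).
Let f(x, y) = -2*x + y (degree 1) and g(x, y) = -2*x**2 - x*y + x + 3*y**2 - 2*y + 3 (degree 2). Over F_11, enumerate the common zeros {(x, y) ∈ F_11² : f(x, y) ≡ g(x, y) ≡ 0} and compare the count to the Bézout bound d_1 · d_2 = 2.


Common zeros: {(3, 6), (7, 3)}; count = 2; Bézout bound = 2.

deg(f) = 1, deg(g) = 2, so Bézout bound = 2.
Scan x ∈ F_11. For each x, list the y ∈ F_11 with f(x, y) ≡ 0 and those with g(x, y) ≡ 0 (mod 11); the common zeros in that column are the intersection.
  x = 0: f ≡ 0 at y ∈ {0}; g ≡ 0 at y ∈ {2, 6}; common: ∅.
  x = 1: f ≡ 0 at y ∈ {2}; g ≡ 0 at y ∈ ∅; common: ∅.
  x = 2: f ≡ 0 at y ∈ {4}; g ≡ 0 at y ∈ ∅; common: ∅.
  x = 3: f ≡ 0 at y ∈ {6}; g ≡ 0 at y ∈ {3, 6}; common: {6}.
  x = 4: f ≡ 0 at y ∈ {8}; g ≡ 0 at y ∈ ∅; common: ∅.
  x = 5: f ≡ 0 at y ∈ {10}; g ≡ 0 at y ∈ {2, 4}; common: ∅.
  x = 6: f ≡ 0 at y ∈ {1}; g ≡ 0 at y ∈ ∅; common: ∅.
  x = 7: f ≡ 0 at y ∈ {3}; g ≡ 0 at y ∈ {0, 3}; common: {3}.
  x = 8: f ≡ 0 at y ∈ {5}; g ≡ 0 at y ∈ ∅; common: ∅.
  x = 9: f ≡ 0 at y ∈ {7}; g ≡ 0 at y ∈ ∅; common: ∅.
  x = 10: f ≡ 0 at y ∈ {9}; g ≡ 0 at y ∈ {0, 4}; common: ∅.
Collecting: common zeros = {(3, 6), (7, 3)}, so the count is 2.
Comparison with the Bézout bound: 2 ≤ 2 = deg(f)·deg(g), as expected for curves with no common component (the bound is attained).


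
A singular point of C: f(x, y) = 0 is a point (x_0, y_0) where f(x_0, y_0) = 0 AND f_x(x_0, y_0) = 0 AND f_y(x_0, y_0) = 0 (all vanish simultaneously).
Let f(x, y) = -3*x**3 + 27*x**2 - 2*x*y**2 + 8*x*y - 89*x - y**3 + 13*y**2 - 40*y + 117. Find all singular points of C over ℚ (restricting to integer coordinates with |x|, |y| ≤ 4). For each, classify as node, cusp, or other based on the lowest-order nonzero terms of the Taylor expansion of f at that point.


Singular points: {(3, 2)}; classification: cusp.

Compute partial derivatives:
  f_x = -9*x**2 + 54*x - 2*y**2 + 8*y - 89.
  f_y = -4*x*y + 8*x - 3*y**2 + 26*y - 40.
Scan x_0 ∈ {−4, ..., 4}. For each x_0, f_y(x_0, y) is a polynomial in y; find its integer roots y ∈ {−4, ..., 4}, then test f_x and f at those candidates.
  x = -4: f_y(-4, y) = -3*y**2 + 42*y - 72; vanishes at y ∈ {2}. (-4, 2): f_x = -441 ≠ 0.
  x = -3: f_y(-3, y) = -3*y**2 + 38*y - 64; vanishes at y ∈ {2}. (-3, 2): f_x = -324 ≠ 0.
  x = -2: f_y(-2, y) = -3*y**2 + 34*y - 56; vanishes at y ∈ {2}. (-2, 2): f_x = -225 ≠ 0.
  x = -1: f_y(-1, y) = -3*y**2 + 30*y - 48; vanishes at y ∈ {2}. (-1, 2): f_x = -144 ≠ 0.
  x = 0: f_y(0, y) = -3*y**2 + 26*y - 40; vanishes at y ∈ {2}. (0, 2): f_x = -81 ≠ 0.
  x = 1: f_y(1, y) = -3*y**2 + 22*y - 32; vanishes at y ∈ {2}. (1, 2): f_x = -36 ≠ 0.
  x = 2: f_y(2, y) = -3*y**2 + 18*y - 24; vanishes at y ∈ {2, 4}. (2, 2): f_x = -9 ≠ 0; (2, 4): f_x = -17 ≠ 0.
  x = 3: f_y(3, y) = -3*y**2 + 14*y - 16; vanishes at y ∈ {2}. (3, 2): f_x = 0, f = 0 — SINGULAR.
  x = 4: f_y(4, y) = -3*y**2 + 10*y - 8; vanishes at y ∈ {2}. (4, 2): f_x = -9 ≠ 0.
Only singular point on the grid: (3, 2).
Classify: substitute x = 3 + u, y = 2 + v and expand: f = -3*u**3 - 2*u*v**2 - v**3 + v**2.
No constant or linear terms (consistent with a singular point). Quadratic part: v**2. Cubic part: -3*u**3 - 2*u*v**2 - v**3.
The quadratic part v**2 is a perfect square, so there is a single (double) tangent line v = 0, i.e. y = 2. Restricting the cubic part to that line (v = 0) leaves -3*u**3 ≠ 0, so f is not divisible by v and the branch is v² ≈ 3*u**3 to lowest order — this is a cusp.
Classification: cusp.


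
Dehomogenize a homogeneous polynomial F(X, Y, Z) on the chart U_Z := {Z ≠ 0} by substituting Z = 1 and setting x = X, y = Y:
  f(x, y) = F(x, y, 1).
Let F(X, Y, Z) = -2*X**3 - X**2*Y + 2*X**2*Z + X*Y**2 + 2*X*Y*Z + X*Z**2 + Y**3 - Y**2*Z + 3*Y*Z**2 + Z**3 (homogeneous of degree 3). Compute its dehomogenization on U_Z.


f(x, y) = -2*x**3 - x**2*y + 2*x**2 + x*y**2 + 2*x*y + x + y**3 - y**2 + 3*y + 1

On U_Z we set Z = 1. Each monomial c·X^i·Y^j·Z^k in F becomes c·x^i·y^j·1^k = c·x^i·y^j.
Substituting Z = 1: F(X, Y, 1) = -2*x**3 - x**2*y + 2*x**2 + x*y**2 + 2*x*y + x + y**3 - y**2 + 3*y + 1.
Note: deg(f) ≤ deg(F) = 3; strict inequality happens when F is divisible by Z (lost terms).


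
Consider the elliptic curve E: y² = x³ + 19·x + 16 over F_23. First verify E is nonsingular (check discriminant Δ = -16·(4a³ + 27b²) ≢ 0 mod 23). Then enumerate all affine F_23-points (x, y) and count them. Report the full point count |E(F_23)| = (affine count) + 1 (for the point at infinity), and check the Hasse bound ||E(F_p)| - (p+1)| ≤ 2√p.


Affine points = {(0, 4), (0, 19), (1, 6), (1, 17), (2, 4), (2, 19), (3, 10), (3, 13), (4, 8), (4, 15), (5, 11), (5, 12), (6, 1), (6, 22), (7, 3), (7, 20), (8, 6), (8, 17), (14, 6), (14, 17), (16, 0), (17, 10), (17, 13), (18, 7), (18, 16), (20, 1), (20, 22), (21, 4), (21, 19)}; affine count = 29; |E(F_23)| = 30.

Discriminant check: Δ ∝ 4a³ + 27b² = 4·19³ + 27·16² = 4·6859 + 27·256 ≡ 9 (mod 23). Nonzero ⇒ E is nonsingular.
For each x ∈ F_23, compute rhs = x³ + 19·x + 16 mod 23, then count y ∈ F_23 with y² ≡ rhs.
  x = 0: rhs = 16, matching y values: 4, 19 (2 points).
  x = 1: rhs = 13, matching y values: 6, 17 (2 points).
  x = 2: rhs = 16, matching y values: 4, 19 (2 points).
  x = 3: rhs = 8, matching y values: 10, 13 (2 points).
  x = 4: rhs = 18, matching y values: 8, 15 (2 points).
  x = 5: rhs = 6, matching y values: 11, 12 (2 points).
  x = 6: rhs = 1, matching y values: 1, 22 (2 points).
  x = 7: rhs = 9, matching y values: 3, 20 (2 points).
  x = 8: rhs = 13, matching y values: 6, 17 (2 points).
  x = 9: rhs = 19, matching y values: none (0 points).
  x = 10: rhs = 10, matching y values: none (0 points).
  x = 11: rhs = 15, matching y values: none (0 points).
  x = 12: rhs = 17, matching y values: none (0 points).
  x = 13: rhs = 22, matching y values: none (0 points).
  x = 14: rhs = 13, matching y values: 6, 17 (2 points).
  x = 15: rhs = 19, matching y values: none (0 points).
  x = 16: rhs = 0, matching y values: 0 (1 points).
  x = 17: rhs = 8, matching y values: 10, 13 (2 points).
  x = 18: rhs = 3, matching y values: 7, 16 (2 points).
  x = 19: rhs = 14, matching y values: none (0 points).
  x = 20: rhs = 1, matching y values: 1, 22 (2 points).
  x = 21: rhs = 16, matching y values: 4, 19 (2 points).
  x = 22: rhs = 19, matching y values: none (0 points).
Total affine count: 29.
Full point count |E(F_23)| = 29 + 1 = 30.
Hasse bound: |30 − (23+1)| = |6| = 6 ≤ 2√23 ≈ 9.5917 ✓.


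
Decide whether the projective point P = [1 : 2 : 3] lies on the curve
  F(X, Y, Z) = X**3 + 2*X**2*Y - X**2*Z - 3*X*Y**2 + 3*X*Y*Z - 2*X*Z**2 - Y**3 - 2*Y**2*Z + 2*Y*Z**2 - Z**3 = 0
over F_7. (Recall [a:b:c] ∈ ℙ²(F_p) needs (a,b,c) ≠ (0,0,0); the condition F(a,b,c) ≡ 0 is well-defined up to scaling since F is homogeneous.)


F(1,2,3) ≡ 2 (mod 7); P is NOT on the curve.

Evaluate F(1, 2, 3) term-by-term (mod 7).
  X**3 ↦ 1·1·1·1 = 1
  2*X**2*Y ↦ 2·1·2·1 = 4
  -X**2*Z ↦ -1·1·1·3 = -3
  -3*X*Y**2 ↦ -3·1·4·1 = -12
  3*X*Y*Z ↦ 3·1·2·3 = 18
  -2*X*Z**2 ↦ -2·1·1·9 = -18
  -Y**3 ↦ -1·1·8·1 = -8
  -2*Y**2*Z ↦ -2·1·4·3 = -24
  2*Y*Z**2 ↦ 2·1·2·9 = 36
  -Z**3 ↦ -1·1·1·27 = -27
Sum: F(1, 2, 3) = (1) + (4) + (-3) + (-12) + (18) + (-18) + (-8) + (-24) + (36) + (-27) = -33.
Reducing mod 7: -33 ≡ 2 (mod 7).
Since F(a, b, c) ≡ 2 ≠ 0 (mod 7), P does NOT lie on the curve.


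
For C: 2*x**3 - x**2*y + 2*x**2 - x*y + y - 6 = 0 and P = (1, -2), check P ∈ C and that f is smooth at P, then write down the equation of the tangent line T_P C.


Tangent line at P: 16*x - y - 18 = 0.

Step 1: f(1, -2) = 0, so P lies on C.
Step 2: partial derivatives
  f_x(x, y) = 6*x**2 - 2*x*y + 4*x - y, f_y(x, y) = -x**2 - x + 1.
  f_x(P) = 16, f_y(P) = -1 (gradient nonzero, so P is smooth).
Step 3: tangent line at P: 16·(x − 1) + -1·(y − -2) = 0.
Expanding: 16*x - y - 18 = 0.


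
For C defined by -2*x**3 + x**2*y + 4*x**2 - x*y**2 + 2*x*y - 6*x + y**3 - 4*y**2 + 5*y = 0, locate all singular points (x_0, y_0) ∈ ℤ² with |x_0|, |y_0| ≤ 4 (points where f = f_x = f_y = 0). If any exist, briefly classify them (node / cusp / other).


Singular points: {(1, 2)}; classification: cusp.

Compute partial derivatives:
  f_x = -6*x**2 + 2*x*y + 8*x - y**2 + 2*y - 6.
  f_y = x**2 - 2*x*y + 2*x + 3*y**2 - 8*y + 5.
Scan x_0 ∈ {−4, ..., 4}. For each x_0, f_y(x_0, y) is a polynomial in y; find its integer roots y ∈ {−4, ..., 4}, then test f_x and f at those candidates.
  x = -4: f_y(-4, y) = 3*y**2 + 13; no integer root y with |y| ≤ 4.
  x = -3: f_y(-3, y) = 3*y**2 - 2*y + 8; no integer root y with |y| ≤ 4.
  x = -2: f_y(-2, y) = 3*y**2 - 4*y + 5; no integer root y with |y| ≤ 4.
  x = -1: f_y(-1, y) = 3*y**2 - 6*y + 4; no integer root y with |y| ≤ 4.
  x = 0: f_y(0, y) = 3*y**2 - 8*y + 5; vanishes at y ∈ {1}. (0, 1): f_x = -5 ≠ 0.
  x = 1: f_y(1, y) = 3*y**2 - 10*y + 8; vanishes at y ∈ {2}. (1, 2): f_x = 0, f = 0 — SINGULAR.
  x = 2: f_y(2, y) = 3*y**2 - 12*y + 13; no integer root y with |y| ≤ 4.
  x = 3: f_y(3, y) = 3*y**2 - 14*y + 20; no integer root y with |y| ≤ 4.
  x = 4: f_y(4, y) = 3*y**2 - 16*y + 29; no integer root y with |y| ≤ 4.
Only singular point on the grid: (1, 2).
Classify: substitute x = 1 + u, y = 2 + v and expand: f = -2*u**3 + u**2*v - u*v**2 + v**3 + v**2.
No constant or linear terms (consistent with a singular point). Quadratic part: v**2. Cubic part: -2*u**3 + u**2*v - u*v**2 + v**3.
The quadratic part v**2 is a perfect square, so there is a single (double) tangent line v = 0, i.e. y = 2. Restricting the cubic part to that line (v = 0) leaves -2*u**3 ≠ 0, so f is not divisible by v and the branch is v² ≈ 2*u**3 to lowest order — this is a cusp.
Classification: cusp.


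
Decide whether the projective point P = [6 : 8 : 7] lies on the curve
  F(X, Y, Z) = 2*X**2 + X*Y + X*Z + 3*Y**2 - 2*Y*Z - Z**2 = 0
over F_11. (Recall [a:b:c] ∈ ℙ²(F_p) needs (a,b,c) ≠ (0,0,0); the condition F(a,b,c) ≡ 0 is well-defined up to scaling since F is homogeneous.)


F(6,8,7) ≡ 6 (mod 11); P is NOT on the curve.

Evaluate F(6, 8, 7) term-by-term (mod 11).
  2*X**2 ↦ 2·36·1·1 = 72
  X*Y ↦ 1·6·8·1 = 48
  X*Z ↦ 1·6·1·7 = 42
  3*Y**2 ↦ 3·1·64·1 = 192
  -2*Y*Z ↦ -2·1·8·7 = -112
  -Z**2 ↦ -1·1·1·49 = -49
Sum: F(6, 8, 7) = (72) + (48) + (42) + (192) + (-112) + (-49) = 193.
Reducing mod 11: 193 ≡ 6 (mod 11).
Since F(a, b, c) ≡ 6 ≠ 0 (mod 11), P does NOT lie on the curve.


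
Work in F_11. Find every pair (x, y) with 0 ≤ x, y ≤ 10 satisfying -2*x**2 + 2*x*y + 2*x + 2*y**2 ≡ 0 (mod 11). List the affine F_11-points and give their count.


Affine F_11-points: {(0, 0), (1, 0), (1, 10), (2, 4), (2, 5), (3, 4), (4, 2), (4, 5), (10, 2), (10, 10)}; count = 10.

For each of the 121 pairs (x, y) ∈ F_11², evaluate f(x, y) mod 11. Record the zeros.
  x = 0: [0↦0, 1↦2, 2↦8, 3↦7, 4↦10, 5↦6, 6↦6, 7↦10, 8↦7, 9↦8, 10↦2]  zeros at y ∈ {0}
  x = 1: [0↦0, 1↦4, 2↦1, 3↦2, 4↦7, 5↦5, 6↦7, 7↦2, 8↦1, 9↦4, 10↦0]  zeros at y ∈ {0, 10}
  x = 2: [0↦7, 1↦2, 2↦1, 3↦4, 4↦0, 5↦0, 6↦4, 7↦1, 8↦2, 9↦7, 10↦5]  zeros at y ∈ {4, 5}
  x = 3: [0↦10, 1↦7, 2↦8, 3↦2, 4↦0, 5↦2, 6↦8, 7↦7, 8↦10, 9↦6, 10↦6]  zeros at y ∈ {4}
  x = 4: [0↦9, 1↦8, 2↦0, 3↦7, 4↦7, 5↦0, 6↦8, 7↦9, 8↦3, 9↦1, 10↦3]  zeros at y ∈ {2, 5}
  x = 5: [0↦4, 1↦5, 2↦10, 3↦8, 4↦10, 5↦5, 6↦4, 7↦7, 8↦3, 9↦3, 10↦7]  zeros at y ∈ ∅
  x = 6: [0↦6, 1↦9, 2↦5, 3↦5, 4↦9, 5↦6, 6↦7, 7↦1, 8↦10, 9↦1, 10↦7]  zeros at y ∈ ∅
  x = 7: [0↦4, 1↦9, 2↦7, 3↦9, 4↦4, 5↦3, 6↦6, 7↦2, 8↦2, 9↦6, 10↦3]  zeros at y ∈ ∅
  x = 8: [0↦9, 1↦5, 2↦5, 3↦9, 4↦6, 5↦7, 6↦1, 7↦10, 8↦1, 9↦7, 10↦6]  zeros at y ∈ ∅
  x = 9: [0↦10, 1↦8, 2↦10, 3↦5, 4↦4, 5↦7, 6↦3, 7↦3, 8↦7, 9↦4, 10↦5]  zeros at y ∈ ∅
  x = 10: [0↦7, 1↦7, 2↦0, 3↦8, 4↦9, 5↦3, 6↦1, 7↦3, 8↦9, 9↦8, 10↦0]  zeros at y ∈ {2, 10}
Collecting zeros: affine points = {(0, 0), (1, 0), (1, 10), (2, 4), (2, 5), (3, 4), (4, 2), (4, 5), (10, 2), (10, 10)}.
Total count |C(F_11)_aff| = 10.
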